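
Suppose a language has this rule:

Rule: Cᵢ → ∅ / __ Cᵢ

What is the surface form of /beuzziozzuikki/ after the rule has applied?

beuziozuiki

/zz/ is a geminate; the first /z/ deletes.
/zz/ is a geminate; the first /z/ deletes.
/kk/ is a geminate; the first /k/ deletes.
Surface form: [beuziozuiki].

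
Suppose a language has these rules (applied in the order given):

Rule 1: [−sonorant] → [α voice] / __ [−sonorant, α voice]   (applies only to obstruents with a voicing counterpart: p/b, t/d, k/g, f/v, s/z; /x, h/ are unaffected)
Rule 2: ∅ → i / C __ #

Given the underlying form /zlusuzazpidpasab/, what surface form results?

zlusuzaspitpasabi

Rule 1 (regressive voicing assimilation): /z/ precedes the voiceless obstruent /p/, so it devoices to [s] by assimilation. /d/ precedes the voiceless obstruent /p/, so it devoices to [t] by assimilation. /zlusuzazpidpasab/ → zlusuzaspitpasab.
Rule 2 (final i-epenthesis): the form ends in the consonant /b/, so [i] is inserted word-finally. /zlusuzaspitpasab/ → zlusuzaspitpasabi.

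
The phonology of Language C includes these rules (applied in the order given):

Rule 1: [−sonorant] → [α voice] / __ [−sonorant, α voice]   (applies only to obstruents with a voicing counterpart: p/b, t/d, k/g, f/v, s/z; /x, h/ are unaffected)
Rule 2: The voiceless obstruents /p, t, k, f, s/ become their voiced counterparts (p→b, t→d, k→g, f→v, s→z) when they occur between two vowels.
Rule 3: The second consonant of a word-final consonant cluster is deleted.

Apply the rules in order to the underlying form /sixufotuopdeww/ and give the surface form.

sixuvoduobdew

Rule 1 (regressive voicing assimilation): /p/ precedes the voiced obstruent /d/, so it voices to [b] by assimilation. /sixufotuopdeww/ → sixufotuobdeww.
Rule 2 (intervocalic voicing): /f/ is a voiceless obstruent between vowels /u/ and /o/, so it voices to [v]. /t/ is a voiceless obstruent between vowels /o/ and /u/, so it voices to [d]. /sixufotuobdeww/ → sixuvoduobdeww.
Rule 3 (final cluster simplification): /w/ is the second consonant of a word-final cluster /ww/, so it deletes. /sixuvoduobdeww/ → sixuvoduobdew.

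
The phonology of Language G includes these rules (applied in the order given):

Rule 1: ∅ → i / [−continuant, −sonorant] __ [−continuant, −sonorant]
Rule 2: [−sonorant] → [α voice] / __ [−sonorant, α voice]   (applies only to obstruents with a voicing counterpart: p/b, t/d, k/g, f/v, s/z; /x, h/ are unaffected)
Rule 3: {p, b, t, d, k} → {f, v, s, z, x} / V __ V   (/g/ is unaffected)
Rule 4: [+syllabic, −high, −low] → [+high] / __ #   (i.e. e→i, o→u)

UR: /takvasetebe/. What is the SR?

tagvasesevi

Rule 1 (stop-cluster i-epenthesis): no segment meets the environment; /takvasetebe/ is unchanged.
Rule 2 (regressive voicing assimilation): /k/ precedes the voiced obstruent /v/, so it voices to [g] by assimilation. /takvasetebe/ → tagvasetebe.
Rule 3 (intervocalic spirantization): /t/ is a stop between vowels /e/ and /e/, so it spirantizes to the fricative [s]. /b/ is a stop between vowels /e/ and /e/, so it spirantizes to the fricative [v]. /tagvasetebe/ → tagvaseseve.
Rule 4 (final vowel raising): /e/ is a mid vowel in word-final position, so it raises to [i]. /tagvaseseve/ → tagvasesevi.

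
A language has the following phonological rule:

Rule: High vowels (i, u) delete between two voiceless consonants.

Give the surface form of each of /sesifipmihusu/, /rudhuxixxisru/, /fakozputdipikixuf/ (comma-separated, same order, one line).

/sesifipmihusu/: /i/ is a high vowel flanked by voiceless consonants /s/ and /f/, so it deletes. /i/ is a high vowel flanked by voiceless consonants /f/ and /p/, so it deletes. /u/ is a high vowel flanked by voiceless consonants /h/ and /s/, so it deletes. → [sesfpmihsu].
/rudhuxixxisru/: /u/ is a high vowel flanked by voiceless consonants /h/ and /x/, so it deletes. /i/ is a high vowel flanked by voiceless consonants /x/ and /x/, so it deletes. /i/ is a high vowel flanked by voiceless consonants /x/ and /s/, so it deletes. → [rudhxxxsru].
/fakozputdipikixuf/: /u/ is a high vowel flanked by voiceless consonants /p/ and /t/, so it deletes. /i/ is a high vowel flanked by voiceless consonants /p/ and /k/, so it deletes. /i/ is a high vowel flanked by voiceless consonants /k/ and /x/, so it deletes. /u/ is a high vowel flanked by voiceless consonants /x/ and /f/, so it deletes. → [fakozptdipkxf].

sesfpmihsu, rudhxxxsru, fakozptdipkxf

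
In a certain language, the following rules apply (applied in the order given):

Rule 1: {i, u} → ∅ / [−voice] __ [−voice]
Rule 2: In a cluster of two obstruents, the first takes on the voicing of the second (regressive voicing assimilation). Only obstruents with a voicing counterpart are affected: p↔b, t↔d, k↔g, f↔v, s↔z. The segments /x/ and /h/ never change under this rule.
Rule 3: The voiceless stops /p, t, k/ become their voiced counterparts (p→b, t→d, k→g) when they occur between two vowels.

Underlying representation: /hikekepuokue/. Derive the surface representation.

hkegebuogue

Rule 1 (high vowel syncope): /i/ is a high vowel flanked by voiceless consonants /h/ and /k/, so it deletes. /hikekepuokue/ → hkekepuokue.
Rule 2 (regressive voicing assimilation): no segment meets the environment; /hkekepuokue/ is unchanged.
Rule 3 (intervocalic voicing): /k/ is a voiceless stop between vowels /e/ and /e/, so it voices to [g]. /p/ is a voiceless stop between vowels /e/ and /u/, so it voices to [b]. /k/ is a voiceless stop between vowels /o/ and /u/, so it voices to [g]. /hkekepuokue/ → hkegebuogue.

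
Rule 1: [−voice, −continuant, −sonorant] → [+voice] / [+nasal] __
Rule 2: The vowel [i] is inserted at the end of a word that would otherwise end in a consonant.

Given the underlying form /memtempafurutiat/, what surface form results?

memdembafurutiati

Rule 1 (post-nasal voicing): /t/ is a voiceless stop immediately after the nasal /m/, so it voices to [d]. /p/ is a voiceless stop immediately after the nasal /m/, so it voices to [b]. /memtempafurutiat/ → memdembafurutiat.
Rule 2 (final i-epenthesis): the form ends in the consonant /t/, so [i] is inserted word-finally. /memdembafurutiat/ → memdembafurutiati.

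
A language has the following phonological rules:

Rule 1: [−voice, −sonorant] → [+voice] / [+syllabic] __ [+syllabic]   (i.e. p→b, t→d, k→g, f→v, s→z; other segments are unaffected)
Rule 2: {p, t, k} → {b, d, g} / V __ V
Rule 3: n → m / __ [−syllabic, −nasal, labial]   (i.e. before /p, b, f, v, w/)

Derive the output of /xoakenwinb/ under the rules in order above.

Rule 1 (intervocalic voicing): /k/ is a voiceless obstruent between vowels /a/ and /e/, so it voices to [g]. /xoakenwinb/ → xoagenwinb.
Rule 2 (intervocalic voicing): no segment meets the environment; /xoagenwinb/ is unchanged.
Rule 3 (nasal place assimilation): /n/ precedes the labial consonant /w/, so it assimilates in place to [m]. /n/ precedes the labial consonant /b/, so it assimilates in place to [m]. /xoagenwinb/ → xoagemwimb.

xoagemwimb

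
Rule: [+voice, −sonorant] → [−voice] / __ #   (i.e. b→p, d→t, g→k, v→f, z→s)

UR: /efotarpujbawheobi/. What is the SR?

efotarpujbawheobi

No segment of /efotarpujbawheobi/ meets the structural description of the rule, so the form surfaces unchanged.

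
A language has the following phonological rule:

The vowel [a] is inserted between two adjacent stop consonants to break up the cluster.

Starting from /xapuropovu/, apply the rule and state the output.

No segment of /xapuropovu/ meets the structural description of the rule, so the form surfaces unchanged.

xapuropovu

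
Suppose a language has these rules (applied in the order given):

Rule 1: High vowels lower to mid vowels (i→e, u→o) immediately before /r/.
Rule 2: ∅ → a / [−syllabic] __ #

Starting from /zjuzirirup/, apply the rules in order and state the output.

zjuzererupa

Rule 1 (pre-rhotic lowering): /i/ is a high vowel immediately before /r/, so it lowers to [e]. /i/ is a high vowel immediately before /r/, so it lowers to [e]. /zjuzirirup/ → zjuzererup.
Rule 2 (final a-epenthesis): the form ends in the consonant /p/, so [a] is inserted word-finally. /zjuzererup/ → zjuzererupa.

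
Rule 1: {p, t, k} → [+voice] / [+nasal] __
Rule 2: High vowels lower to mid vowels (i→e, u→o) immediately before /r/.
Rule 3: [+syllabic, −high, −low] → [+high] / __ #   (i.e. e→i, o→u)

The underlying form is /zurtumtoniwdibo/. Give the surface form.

zortumdoniwdibu

Rule 1 (post-nasal voicing): /t/ is a voiceless stop immediately after the nasal /m/, so it voices to [d]. /zurtumtoniwdibo/ → zurtumdoniwdibo.
Rule 2 (pre-rhotic lowering): /u/ is a high vowel immediately before /r/, so it lowers to [o]. /zurtumdoniwdibo/ → zortumdoniwdibo.
Rule 3 (final vowel raising): /o/ is a mid vowel in word-final position, so it raises to [u]. /zortumdoniwdibo/ → zortumdoniwdibu.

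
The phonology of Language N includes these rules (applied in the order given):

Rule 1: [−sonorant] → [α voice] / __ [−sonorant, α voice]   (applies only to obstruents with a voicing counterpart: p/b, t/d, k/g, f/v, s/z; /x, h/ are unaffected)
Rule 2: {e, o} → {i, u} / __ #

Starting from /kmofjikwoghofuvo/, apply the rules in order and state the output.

kmofjikwokhofuvu

Rule 1 (regressive voicing assimilation): /g/ precedes the voiceless obstruent /h/, so it devoices to [k] by assimilation. /kmofjikwoghofuvo/ → kmofjikwokhofuvo.
Rule 2 (final vowel raising): /o/ is a mid vowel in word-final position, so it raises to [u]. /kmofjikwokhofuvo/ → kmofjikwokhofuvu.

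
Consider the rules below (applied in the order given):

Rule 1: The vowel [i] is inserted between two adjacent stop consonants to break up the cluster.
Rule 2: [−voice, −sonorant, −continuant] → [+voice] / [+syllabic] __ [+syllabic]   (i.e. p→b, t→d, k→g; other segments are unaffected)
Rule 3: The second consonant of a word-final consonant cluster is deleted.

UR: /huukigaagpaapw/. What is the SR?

huugigaagibaap

Rule 1 (stop-cluster i-epenthesis): /g/ and /p/ form a stop–stop cluster, so [i] is inserted between them. /huukigaagpaapw/ → huukigaagipaapw.
Rule 2 (intervocalic voicing): /k/ is a voiceless stop between vowels /u/ and /i/, so it voices to [g]. /p/ is a voiceless stop between vowels /i/ and /a/, so it voices to [b]. /huukigaagipaapw/ → huugigaagibaapw.
Rule 3 (final cluster simplification): /w/ is the second consonant of a word-final cluster /pw/, so it deletes. /huugigaagibaapw/ → huugigaagibaap.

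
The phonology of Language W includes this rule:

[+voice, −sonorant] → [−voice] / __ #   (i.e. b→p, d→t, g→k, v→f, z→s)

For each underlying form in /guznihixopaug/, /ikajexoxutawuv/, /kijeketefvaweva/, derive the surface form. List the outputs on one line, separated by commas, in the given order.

guznihixopauk, ikajexoxutawuf, kijeketefvaweva

/guznihixopaug/: /g/ is a voiced obstruent in word-final position, so it devoices to [k]. → [guznihixopauk].
/ikajexoxutawuv/: /v/ is a voiced obstruent in word-final position, so it devoices to [f]. → [ikajexoxutawuf].
/kijeketefvaweva/: the rule's environment is not met; surfaces unchanged as [kijeketefvaweva].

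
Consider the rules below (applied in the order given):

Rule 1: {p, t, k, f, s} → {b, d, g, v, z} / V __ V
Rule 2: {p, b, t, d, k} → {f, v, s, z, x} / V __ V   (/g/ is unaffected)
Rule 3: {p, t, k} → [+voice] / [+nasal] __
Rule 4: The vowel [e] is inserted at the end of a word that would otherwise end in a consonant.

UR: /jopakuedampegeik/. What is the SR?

jovaguezambegeike

Rule 1 (intervocalic voicing): /p/ is a voiceless obstruent between vowels /o/ and /a/, so it voices to [b]. /k/ is a voiceless obstruent between vowels /a/ and /u/, so it voices to [g]. /jopakuedampegeik/ → jobaguedampegeik.
Rule 2 (intervocalic spirantization): /b/ is a stop between vowels /o/ and /a/, so it spirantizes to the fricative [v]. /d/ is a stop between vowels /e/ and /a/, so it spirantizes to the fricative [z]. /jobaguedampegeik/ → jovaguezampegeik.
Rule 3 (post-nasal voicing): /p/ is a voiceless stop immediately after the nasal /m/, so it voices to [b]. /jovaguezampegeik/ → jovaguezambegeik.
Rule 4 (final e-epenthesis): the form ends in the consonant /k/, so [e] is inserted word-finally. /jovaguezambegeik/ → jovaguezambegeike.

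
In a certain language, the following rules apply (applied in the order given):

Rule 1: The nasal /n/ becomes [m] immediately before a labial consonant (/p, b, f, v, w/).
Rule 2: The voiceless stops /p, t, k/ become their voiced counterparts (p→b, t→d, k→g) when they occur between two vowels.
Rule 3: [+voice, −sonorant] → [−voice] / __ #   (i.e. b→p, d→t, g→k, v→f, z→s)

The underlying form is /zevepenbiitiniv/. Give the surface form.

Rule 1 (nasal place assimilation): /n/ precedes the labial consonant /b/, so it assimilates in place to [m]. /zevepenbiitiniv/ → zevepembiitiniv.
Rule 2 (intervocalic voicing): /p/ is a voiceless stop between vowels /e/ and /e/, so it voices to [b]. /t/ is a voiceless stop between vowels /i/ and /i/, so it voices to [d]. /zevepembiitiniv/ → zevebembiidiniv.
Rule 3 (final devoicing): /v/ is a voiced obstruent in word-final position, so it devoices to [f]. /zevebembiidiniv/ → zevebembiidinif.

zevebembiidinif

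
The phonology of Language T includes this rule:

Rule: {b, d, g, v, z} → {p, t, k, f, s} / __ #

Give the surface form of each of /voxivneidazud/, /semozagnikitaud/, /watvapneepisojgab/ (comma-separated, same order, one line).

/voxivneidazud/: /d/ is a voiced obstruent in word-final position, so it devoices to [t]. → [voxivneidazut].
/semozagnikitaud/: /d/ is a voiced obstruent in word-final position, so it devoices to [t]. → [semozagnikitaut].
/watvapneepisojgab/: /b/ is a voiced obstruent in word-final position, so it devoices to [p]. → [watvapneepisojgap].

voxivneidazut, semozagnikitaut, watvapneepisojgap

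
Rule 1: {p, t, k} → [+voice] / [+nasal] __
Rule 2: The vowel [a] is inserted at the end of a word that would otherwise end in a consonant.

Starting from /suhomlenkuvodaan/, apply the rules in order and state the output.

Rule 1 (post-nasal voicing): /k/ is a voiceless stop immediately after the nasal /n/, so it voices to [g]. /suhomlenkuvodaan/ → suhomlenguvodaan.
Rule 2 (final a-epenthesis): the form ends in the consonant /n/, so [a] is inserted word-finally. /suhomlenguvodaan/ → suhomlenguvodaana.

suhomlenguvodaana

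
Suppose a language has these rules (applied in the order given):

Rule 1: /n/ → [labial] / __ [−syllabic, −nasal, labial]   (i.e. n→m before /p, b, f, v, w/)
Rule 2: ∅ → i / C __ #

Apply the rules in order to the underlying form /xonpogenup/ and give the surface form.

Rule 1 (nasal place assimilation): /n/ precedes the labial consonant /p/, so it assimilates in place to [m]. /xonpogenup/ → xompogenup.
Rule 2 (final i-epenthesis): the form ends in the consonant /p/, so [i] is inserted word-finally. /xompogenup/ → xompogenupi.

xompogenupi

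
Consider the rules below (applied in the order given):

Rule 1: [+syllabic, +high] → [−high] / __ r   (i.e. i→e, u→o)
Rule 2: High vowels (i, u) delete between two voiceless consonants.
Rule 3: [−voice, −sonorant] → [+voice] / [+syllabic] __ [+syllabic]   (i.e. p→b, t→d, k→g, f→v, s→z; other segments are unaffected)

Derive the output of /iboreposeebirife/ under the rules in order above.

Rule 1 (pre-rhotic lowering): /i/ is a high vowel immediately before /r/, so it lowers to [e]. /iboreposeebirife/ → iboreposeeberife.
Rule 2 (high vowel syncope): no segment meets the environment; /iboreposeeberife/ is unchanged.
Rule 3 (intervocalic voicing): /p/ is a voiceless obstruent between vowels /e/ and /o/, so it voices to [b]. /s/ is a voiceless obstruent between vowels /o/ and /e/, so it voices to [z]. /f/ is a voiceless obstruent between vowels /i/ and /e/, so it voices to [v]. /iboreposeeberife/ → iborebozeeberive.

iborebozeeberive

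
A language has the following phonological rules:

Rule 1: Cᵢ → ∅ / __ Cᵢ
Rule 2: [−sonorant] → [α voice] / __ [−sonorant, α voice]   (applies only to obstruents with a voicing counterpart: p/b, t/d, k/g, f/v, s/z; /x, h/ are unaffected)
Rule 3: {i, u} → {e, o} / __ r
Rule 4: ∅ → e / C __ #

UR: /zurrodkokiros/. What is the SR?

zorotkokerose

Rule 1 (degemination): /rr/ is a geminate; the first /r/ deletes. /zurrodkokiros/ → zurodkokiros.
Rule 2 (regressive voicing assimilation): /d/ precedes the voiceless obstruent /k/, so it devoices to [t] by assimilation. /zurodkokiros/ → zurotkokiros.
Rule 3 (pre-rhotic lowering): /u/ is a high vowel immediately before /r/, so it lowers to [o]. /i/ is a high vowel immediately before /r/, so it lowers to [e]. /zurotkokiros/ → zorotkokeros.
Rule 4 (final e-epenthesis): the form ends in the consonant /s/, so [e] is inserted word-finally. /zorotkokeros/ → zorotkokerose.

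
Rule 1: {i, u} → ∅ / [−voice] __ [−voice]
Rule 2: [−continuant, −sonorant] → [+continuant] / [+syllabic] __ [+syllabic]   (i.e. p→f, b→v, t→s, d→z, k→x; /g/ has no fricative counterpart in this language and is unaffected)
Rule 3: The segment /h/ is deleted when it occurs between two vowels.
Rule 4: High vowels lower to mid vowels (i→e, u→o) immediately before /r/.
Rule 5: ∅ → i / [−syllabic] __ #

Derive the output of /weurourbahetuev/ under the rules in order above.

Rule 1 (high vowel syncope): no segment meets the environment; /weurourbahetuev/ is unchanged.
Rule 2 (intervocalic spirantization): /t/ is a stop between vowels /e/ and /u/, so it spirantizes to the fricative [s]. /weurourbahetuev/ → weurourbahesuev.
Rule 3 (intervocalic h-deletion): /h/ occurs between vowels /a/ and /e/, so it deletes. /weurourbahesuev/ → weurourbaesuev.
Rule 4 (pre-rhotic lowering): /u/ is a high vowel immediately before /r/, so it lowers to [o]. /u/ is a high vowel immediately before /r/, so it lowers to [o]. /weurourbaesuev/ → weoroorbaesuev.
Rule 5 (final i-epenthesis): the form ends in the consonant /v/, so [i] is inserted word-finally. /weoroorbaesuev/ → weoroorbaesuevi.

weoroorbaesuevi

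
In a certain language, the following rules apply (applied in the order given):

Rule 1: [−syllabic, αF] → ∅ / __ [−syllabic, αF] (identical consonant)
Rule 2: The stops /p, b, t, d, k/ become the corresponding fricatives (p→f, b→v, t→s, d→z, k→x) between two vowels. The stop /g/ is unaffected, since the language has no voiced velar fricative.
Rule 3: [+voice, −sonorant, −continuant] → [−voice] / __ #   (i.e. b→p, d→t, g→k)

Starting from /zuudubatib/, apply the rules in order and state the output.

Rule 1 (degemination): no segment meets the environment; /zuudubatib/ is unchanged.
Rule 2 (intervocalic spirantization): /d/ is a stop between vowels /u/ and /u/, so it spirantizes to the fricative [z]. /b/ is a stop between vowels /u/ and /a/, so it spirantizes to the fricative [v]. /t/ is a stop between vowels /a/ and /i/, so it spirantizes to the fricative [s]. /zuudubatib/ → zuuzuvasib.
Rule 3 (final devoicing): /b/ is a voiced stop in word-final position, so it devoices to [p]. /zuuzuvasib/ → zuuzuvasip.

zuuzuvasip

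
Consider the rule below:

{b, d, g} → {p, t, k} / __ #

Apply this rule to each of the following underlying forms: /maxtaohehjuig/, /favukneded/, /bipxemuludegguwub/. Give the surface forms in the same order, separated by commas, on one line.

maxtaohehjuik, favuknedet, bipxemuludegguwup

/maxtaohehjuig/: /g/ is a voiced stop in word-final position, so it devoices to [k]. → [maxtaohehjuik].
/favukneded/: /d/ is a voiced stop in word-final position, so it devoices to [t]. → [favuknedet].
/bipxemuludegguwub/: /b/ is a voiced stop in word-final position, so it devoices to [p]. → [bipxemuludegguwup].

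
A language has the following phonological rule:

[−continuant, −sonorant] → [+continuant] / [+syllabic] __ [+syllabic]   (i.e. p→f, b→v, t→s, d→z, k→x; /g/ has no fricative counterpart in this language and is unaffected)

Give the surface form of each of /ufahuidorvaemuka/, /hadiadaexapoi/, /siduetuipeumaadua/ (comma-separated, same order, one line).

/ufahuidorvaemuka/: /d/ is a stop between vowels /i/ and /o/, so it spirantizes to the fricative [z]. /k/ is a stop between vowels /u/ and /a/, so it spirantizes to the fricative [x]. → [ufahuizorvaemuxa].
/hadiadaexapoi/: /d/ is a stop between vowels /a/ and /i/, so it spirantizes to the fricative [z]. /d/ is a stop between vowels /a/ and /a/, so it spirantizes to the fricative [z]. /p/ is a stop between vowels /a/ and /o/, so it spirantizes to the fricative [f]. → [haziazaexafoi].
/siduetuipeumaadua/: /d/ is a stop between vowels /i/ and /u/, so it spirantizes to the fricative [z]. /t/ is a stop between vowels /e/ and /u/, so it spirantizes to the fricative [s]. /p/ is a stop between vowels /i/ and /e/, so it spirantizes to the fricative [f]. /d/ is a stop between vowels /a/ and /u/, so it spirantizes to the fricative [z]. → [sizuesuifeumaazua].

ufahuizorvaemuxa, haziazaexafoi, sizuesuifeumaazua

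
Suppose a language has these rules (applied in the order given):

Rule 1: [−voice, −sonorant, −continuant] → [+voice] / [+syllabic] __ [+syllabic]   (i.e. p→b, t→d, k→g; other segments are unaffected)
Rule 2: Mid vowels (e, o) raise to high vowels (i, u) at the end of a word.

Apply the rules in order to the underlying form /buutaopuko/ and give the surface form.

Rule 1 (intervocalic voicing): /t/ is a voiceless stop between vowels /u/ and /a/, so it voices to [d]. /p/ is a voiceless stop between vowels /o/ and /u/, so it voices to [b]. /k/ is a voiceless stop between vowels /u/ and /o/, so it voices to [g]. /buutaopuko/ → buudaobugo.
Rule 2 (final vowel raising): /o/ is a mid vowel in word-final position, so it raises to [u]. /buudaobugo/ → buudaobugu.

buudaobugu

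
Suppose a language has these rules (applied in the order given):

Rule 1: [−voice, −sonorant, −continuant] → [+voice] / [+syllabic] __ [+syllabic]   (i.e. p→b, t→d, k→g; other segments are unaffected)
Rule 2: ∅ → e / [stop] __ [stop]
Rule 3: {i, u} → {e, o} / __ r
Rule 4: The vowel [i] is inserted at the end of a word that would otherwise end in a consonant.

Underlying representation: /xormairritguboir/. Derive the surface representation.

Rule 1 (intervocalic voicing): no segment meets the environment; /xormairritguboir/ is unchanged.
Rule 2 (stop-cluster e-epenthesis): /t/ and /g/ form a stop–stop cluster, so [e] is inserted between them. /xormairritguboir/ → xormairriteguboir.
Rule 3 (pre-rhotic lowering): /i/ is a high vowel immediately before /r/, so it lowers to [e]. /i/ is a high vowel immediately before /r/, so it lowers to [e]. /xormairriteguboir/ → xormaerriteguboer.
Rule 4 (final i-epenthesis): the form ends in the consonant /r/, so [i] is inserted word-finally. /xormaerriteguboer/ → xormaerriteguboeri.

xormaerriteguboeri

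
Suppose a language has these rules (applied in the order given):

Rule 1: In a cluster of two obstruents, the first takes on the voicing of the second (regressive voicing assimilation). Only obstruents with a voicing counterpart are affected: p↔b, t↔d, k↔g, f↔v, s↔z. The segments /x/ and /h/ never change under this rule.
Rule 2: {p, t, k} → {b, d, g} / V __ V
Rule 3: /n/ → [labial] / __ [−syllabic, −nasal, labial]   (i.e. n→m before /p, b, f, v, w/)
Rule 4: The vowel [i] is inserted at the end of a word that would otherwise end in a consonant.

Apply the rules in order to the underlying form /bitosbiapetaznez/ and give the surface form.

Rule 1 (regressive voicing assimilation): /s/ precedes the voiced obstruent /b/, so it voices to [z] by assimilation. /bitosbiapetaznez/ → bitozbiapetaznez.
Rule 2 (intervocalic voicing): /t/ is a voiceless stop between vowels /i/ and /o/, so it voices to [d]. /p/ is a voiceless stop between vowels /a/ and /e/, so it voices to [b]. /t/ is a voiceless stop between vowels /e/ and /a/, so it voices to [d]. /bitozbiapetaznez/ → bidozbiabedaznez.
Rule 3 (nasal place assimilation): no segment meets the environment; /bidozbiabedaznez/ is unchanged.
Rule 4 (final i-epenthesis): the form ends in the consonant /z/, so [i] is inserted word-finally. /bidozbiabedaznez/ → bidozbiabedaznezi.

bidozbiabedaznezi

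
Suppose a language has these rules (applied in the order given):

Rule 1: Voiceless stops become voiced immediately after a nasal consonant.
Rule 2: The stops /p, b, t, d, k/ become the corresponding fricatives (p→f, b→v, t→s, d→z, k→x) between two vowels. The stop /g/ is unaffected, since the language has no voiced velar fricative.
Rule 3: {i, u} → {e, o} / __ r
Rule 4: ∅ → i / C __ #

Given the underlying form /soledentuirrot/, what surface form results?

solezenduerroti

Rule 1 (post-nasal voicing): /t/ is a voiceless stop immediately after the nasal /n/, so it voices to [d]. /soledentuirrot/ → soledenduirrot.
Rule 2 (intervocalic spirantization): /d/ is a stop between vowels /e/ and /e/, so it spirantizes to the fricative [z]. /soledenduirrot/ → solezenduirrot.
Rule 3 (pre-rhotic lowering): /i/ is a high vowel immediately before /r/, so it lowers to [e]. /solezenduirrot/ → solezenduerrot.
Rule 4 (final i-epenthesis): the form ends in the consonant /t/, so [i] is inserted word-finally. /solezenduerrot/ → solezenduerroti.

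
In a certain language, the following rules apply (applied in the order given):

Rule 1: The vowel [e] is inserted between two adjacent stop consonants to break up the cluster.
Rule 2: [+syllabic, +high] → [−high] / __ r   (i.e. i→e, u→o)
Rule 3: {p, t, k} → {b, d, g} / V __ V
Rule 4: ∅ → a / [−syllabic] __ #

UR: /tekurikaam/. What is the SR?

tegorigaama

Rule 1 (stop-cluster e-epenthesis): no segment meets the environment; /tekurikaam/ is unchanged.
Rule 2 (pre-rhotic lowering): /u/ is a high vowel immediately before /r/, so it lowers to [o]. /tekurikaam/ → tekorikaam.
Rule 3 (intervocalic voicing): /k/ is a voiceless stop between vowels /e/ and /o/, so it voices to [g]. /k/ is a voiceless stop between vowels /i/ and /a/, so it voices to [g]. /tekorikaam/ → tegorigaam.
Rule 4 (final a-epenthesis): the form ends in the consonant /m/, so [a] is inserted word-finally. /tegorigaam/ → tegorigaama.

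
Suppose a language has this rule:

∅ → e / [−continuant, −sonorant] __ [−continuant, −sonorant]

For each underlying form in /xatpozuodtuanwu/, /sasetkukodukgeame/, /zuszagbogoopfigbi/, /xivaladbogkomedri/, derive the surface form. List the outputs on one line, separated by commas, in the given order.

xatepozuodetuanwu, sasetekukodukegeame, zuszagebogoopfigebi, xivaladebogekomedri

/xatpozuodtuanwu/: /t/ and /p/ form a stop–stop cluster, so [e] is inserted between them. /d/ and /t/ form a stop–stop cluster, so [e] is inserted between them. → [xatepozuodetuanwu].
/sasetkukodukgeame/: /t/ and /k/ form a stop–stop cluster, so [e] is inserted between them. /k/ and /g/ form a stop–stop cluster, so [e] is inserted between them. → [sasetekukodukegeame].
/zuszagbogoopfigbi/: /g/ and /b/ form a stop–stop cluster, so [e] is inserted between them. /g/ and /b/ form a stop–stop cluster, so [e] is inserted between them. → [zuszagebogoopfigebi].
/xivaladbogkomedri/: /d/ and /b/ form a stop–stop cluster, so [e] is inserted between them. /g/ and /k/ form a stop–stop cluster, so [e] is inserted between them. → [xivaladebogekomedri].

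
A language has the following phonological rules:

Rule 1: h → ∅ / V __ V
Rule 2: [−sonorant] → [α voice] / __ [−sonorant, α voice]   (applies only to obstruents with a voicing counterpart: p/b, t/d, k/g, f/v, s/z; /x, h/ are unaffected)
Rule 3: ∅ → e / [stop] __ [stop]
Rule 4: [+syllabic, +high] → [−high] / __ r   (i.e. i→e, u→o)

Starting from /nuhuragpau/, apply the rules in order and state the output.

nuorakepau

Rule 1 (intervocalic h-deletion): /h/ occurs between vowels /u/ and /u/, so it deletes. /nuhuragpau/ → nuuragpau.
Rule 2 (regressive voicing assimilation): /g/ precedes the voiceless obstruent /p/, so it devoices to [k] by assimilation. /nuuragpau/ → nuurakpau.
Rule 3 (stop-cluster e-epenthesis): /k/ and /p/ form a stop–stop cluster, so [e] is inserted between them. /nuurakpau/ → nuurakepau.
Rule 4 (pre-rhotic lowering): /u/ is a high vowel immediately before /r/, so it lowers to [o]. /nuurakepau/ → nuorakepau.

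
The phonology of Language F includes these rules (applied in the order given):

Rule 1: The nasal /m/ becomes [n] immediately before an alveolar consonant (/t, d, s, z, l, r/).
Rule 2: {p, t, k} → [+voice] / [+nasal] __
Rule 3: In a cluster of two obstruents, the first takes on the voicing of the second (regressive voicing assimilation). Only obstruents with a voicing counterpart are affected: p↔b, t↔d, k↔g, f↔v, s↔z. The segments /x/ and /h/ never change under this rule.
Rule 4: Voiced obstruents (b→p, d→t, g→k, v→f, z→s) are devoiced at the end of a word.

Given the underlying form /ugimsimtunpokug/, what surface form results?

Rule 1 (nasal place assimilation): /m/ precedes the alveolar consonant /s/, so it assimilates in place to [n]. /m/ precedes the alveolar consonant /t/, so it assimilates in place to [n]. /ugimsimtunpokug/ → uginsintunpokug.
Rule 2 (post-nasal voicing): /t/ is a voiceless stop immediately after the nasal /n/, so it voices to [d]. /p/ is a voiceless stop immediately after the nasal /n/, so it voices to [b]. /uginsintunpokug/ → uginsindunbokug.
Rule 3 (regressive voicing assimilation): no segment meets the environment; /uginsindunbokug/ is unchanged.
Rule 4 (final devoicing): /g/ is a voiced obstruent in word-final position, so it devoices to [k]. /uginsindunbokug/ → uginsindunbokuk.

uginsindunbokuk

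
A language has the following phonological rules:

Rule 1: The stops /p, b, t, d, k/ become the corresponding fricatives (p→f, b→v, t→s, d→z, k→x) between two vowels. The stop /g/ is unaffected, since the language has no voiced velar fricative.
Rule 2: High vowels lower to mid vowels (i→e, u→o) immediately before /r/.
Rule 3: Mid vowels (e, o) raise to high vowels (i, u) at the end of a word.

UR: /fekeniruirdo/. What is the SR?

fexeneruerdu

Rule 1 (intervocalic spirantization): /k/ is a stop between vowels /e/ and /e/, so it spirantizes to the fricative [x]. /fekeniruirdo/ → fexeniruirdo.
Rule 2 (pre-rhotic lowering): /i/ is a high vowel immediately before /r/, so it lowers to [e]. /i/ is a high vowel immediately before /r/, so it lowers to [e]. /fexeniruirdo/ → fexeneruerdo.
Rule 3 (final vowel raising): /o/ is a mid vowel in word-final position, so it raises to [u]. /fexeneruerdo/ → fexeneruerdu.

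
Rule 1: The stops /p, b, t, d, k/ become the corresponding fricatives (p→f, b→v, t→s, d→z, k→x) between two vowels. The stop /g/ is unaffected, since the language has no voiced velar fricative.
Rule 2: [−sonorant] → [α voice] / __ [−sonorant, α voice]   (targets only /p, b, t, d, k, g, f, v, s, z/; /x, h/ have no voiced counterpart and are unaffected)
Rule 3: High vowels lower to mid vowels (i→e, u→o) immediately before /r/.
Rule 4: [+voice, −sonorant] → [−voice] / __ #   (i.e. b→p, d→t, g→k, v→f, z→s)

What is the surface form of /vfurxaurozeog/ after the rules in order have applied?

Rule 1 (intervocalic spirantization): no segment meets the environment; /vfurxaurozeog/ is unchanged.
Rule 2 (regressive voicing assimilation): /v/ precedes the voiceless obstruent /f/, so it devoices to [f] by assimilation. /vfurxaurozeog/ → ffurxaurozeog.
Rule 3 (pre-rhotic lowering): /u/ is a high vowel immediately before /r/, so it lowers to [o]. /u/ is a high vowel immediately before /r/, so it lowers to [o]. /ffurxaurozeog/ → fforxaorozeog.
Rule 4 (final devoicing): /g/ is a voiced obstruent in word-final position, so it devoices to [k]. /fforxaorozeog/ → fforxaorozeok.

fforxaorozeok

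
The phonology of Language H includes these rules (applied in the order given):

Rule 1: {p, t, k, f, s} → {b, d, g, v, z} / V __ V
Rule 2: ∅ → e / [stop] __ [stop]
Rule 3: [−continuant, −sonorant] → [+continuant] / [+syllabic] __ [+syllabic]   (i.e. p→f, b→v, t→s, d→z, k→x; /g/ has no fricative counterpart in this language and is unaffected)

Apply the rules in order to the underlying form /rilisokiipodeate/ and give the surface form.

Rule 1 (intervocalic voicing): /s/ is a voiceless obstruent between vowels /i/ and /o/, so it voices to [z]. /k/ is a voiceless obstruent between vowels /o/ and /i/, so it voices to [g]. /p/ is a voiceless obstruent between vowels /i/ and /o/, so it voices to [b]. /t/ is a voiceless obstruent between vowels /a/ and /e/, so it voices to [d]. /rilisokiipodeate/ → rilizogiibodeade.
Rule 2 (stop-cluster e-epenthesis): no segment meets the environment; /rilizogiibodeade/ is unchanged.
Rule 3 (intervocalic spirantization): /b/ is a stop between vowels /i/ and /o/, so it spirantizes to the fricative [v]. /d/ is a stop between vowels /o/ and /e/, so it spirantizes to the fricative [z]. /d/ is a stop between vowels /a/ and /e/, so it spirantizes to the fricative [z]. /rilizogiibodeade/ → rilizogiivozeaze.

rilizogiivozeaze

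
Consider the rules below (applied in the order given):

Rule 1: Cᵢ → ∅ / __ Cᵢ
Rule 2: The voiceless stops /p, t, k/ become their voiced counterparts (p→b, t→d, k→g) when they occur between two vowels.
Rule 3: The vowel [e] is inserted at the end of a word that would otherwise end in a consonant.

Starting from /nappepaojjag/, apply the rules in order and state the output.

Rule 1 (degemination): /pp/ is a geminate; the first /p/ deletes. /jj/ is a geminate; the first /j/ deletes. /nappepaojjag/ → napepaojag.
Rule 2 (intervocalic voicing): /p/ is a voiceless stop between vowels /a/ and /e/, so it voices to [b]. /p/ is a voiceless stop between vowels /e/ and /a/, so it voices to [b]. /napepaojag/ → nabebaojag.
Rule 3 (final e-epenthesis): the form ends in the consonant /g/, so [e] is inserted word-finally. /nabebaojag/ → nabebaojage.

nabebaojage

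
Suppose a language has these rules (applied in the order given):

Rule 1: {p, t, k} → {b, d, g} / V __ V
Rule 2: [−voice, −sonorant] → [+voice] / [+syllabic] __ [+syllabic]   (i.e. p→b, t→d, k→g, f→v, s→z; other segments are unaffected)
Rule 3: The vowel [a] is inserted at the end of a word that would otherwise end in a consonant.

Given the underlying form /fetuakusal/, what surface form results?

feduaguzala

Rule 1 (intervocalic voicing): /t/ is a voiceless stop between vowels /e/ and /u/, so it voices to [d]. /k/ is a voiceless stop between vowels /a/ and /u/, so it voices to [g]. /fetuakusal/ → feduagusal.
Rule 2 (intervocalic voicing): /s/ is a voiceless obstruent between vowels /u/ and /a/, so it voices to [z]. /feduagusal/ → feduaguzal.
Rule 3 (final a-epenthesis): the form ends in the consonant /l/, so [a] is inserted word-finally. /feduaguzal/ → feduaguzala.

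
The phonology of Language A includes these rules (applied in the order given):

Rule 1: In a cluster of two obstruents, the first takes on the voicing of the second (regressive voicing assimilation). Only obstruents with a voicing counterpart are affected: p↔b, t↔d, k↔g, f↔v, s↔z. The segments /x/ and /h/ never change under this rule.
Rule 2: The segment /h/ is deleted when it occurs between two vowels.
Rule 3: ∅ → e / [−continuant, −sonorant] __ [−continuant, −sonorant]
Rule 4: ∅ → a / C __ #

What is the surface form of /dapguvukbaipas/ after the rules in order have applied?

dabeguvugebaipasa

Rule 1 (regressive voicing assimilation): /p/ precedes the voiced obstruent /g/, so it voices to [b] by assimilation. /k/ precedes the voiced obstruent /b/, so it voices to [g] by assimilation. /dapguvukbaipas/ → dabguvugbaipas.
Rule 2 (intervocalic h-deletion): no segment meets the environment; /dabguvugbaipas/ is unchanged.
Rule 3 (stop-cluster e-epenthesis): /b/ and /g/ form a stop–stop cluster, so [e] is inserted between them. /g/ and /b/ form a stop–stop cluster, so [e] is inserted between them. /dabguvugbaipas/ → dabeguvugebaipas.
Rule 4 (final a-epenthesis): the form ends in the consonant /s/, so [a] is inserted word-finally. /dabeguvugebaipas/ → dabeguvugebaipasa.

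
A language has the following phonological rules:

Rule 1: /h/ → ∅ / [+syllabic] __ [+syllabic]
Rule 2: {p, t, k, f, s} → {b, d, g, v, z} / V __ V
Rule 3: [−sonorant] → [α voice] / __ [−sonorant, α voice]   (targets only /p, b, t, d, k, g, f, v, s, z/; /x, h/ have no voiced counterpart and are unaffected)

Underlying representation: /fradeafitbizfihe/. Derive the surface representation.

Rule 1 (intervocalic h-deletion): /h/ occurs between vowels /i/ and /e/, so it deletes. /fradeafitbizfihe/ → fradeafitbizfie.
Rule 2 (intervocalic voicing): /f/ is a voiceless obstruent between vowels /a/ and /i/, so it voices to [v]. /fradeafitbizfie/ → fradeavitbizfie.
Rule 3 (regressive voicing assimilation): /t/ precedes the voiced obstruent /b/, so it voices to [d] by assimilation. /z/ precedes the voiceless obstruent /f/, so it devoices to [s] by assimilation. /fradeavitbizfie/ → fradeavidbisfie.

fradeavidbisfie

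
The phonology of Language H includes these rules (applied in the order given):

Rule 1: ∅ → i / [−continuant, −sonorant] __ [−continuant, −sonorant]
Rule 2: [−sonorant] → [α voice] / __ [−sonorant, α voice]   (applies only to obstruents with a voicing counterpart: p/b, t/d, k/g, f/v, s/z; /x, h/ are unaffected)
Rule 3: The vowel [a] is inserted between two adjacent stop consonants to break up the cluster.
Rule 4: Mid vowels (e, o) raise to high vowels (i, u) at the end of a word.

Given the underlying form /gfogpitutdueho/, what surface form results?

Rule 1 (stop-cluster i-epenthesis): /g/ and /p/ form a stop–stop cluster, so [i] is inserted between them. /t/ and /d/ form a stop–stop cluster, so [i] is inserted between them. /gfogpitutdueho/ → gfogipitutidueho.
Rule 2 (regressive voicing assimilation): /g/ precedes the voiceless obstruent /f/, so it devoices to [k] by assimilation. /gfogipitutidueho/ → kfogipitutidueho.
Rule 3 (stop-cluster a-epenthesis): no segment meets the environment; /kfogipitutidueho/ is unchanged.
Rule 4 (final vowel raising): /o/ is a mid vowel in word-final position, so it raises to [u]. /kfogipitutidueho/ → kfogipitutiduehu.

kfogipitutiduehu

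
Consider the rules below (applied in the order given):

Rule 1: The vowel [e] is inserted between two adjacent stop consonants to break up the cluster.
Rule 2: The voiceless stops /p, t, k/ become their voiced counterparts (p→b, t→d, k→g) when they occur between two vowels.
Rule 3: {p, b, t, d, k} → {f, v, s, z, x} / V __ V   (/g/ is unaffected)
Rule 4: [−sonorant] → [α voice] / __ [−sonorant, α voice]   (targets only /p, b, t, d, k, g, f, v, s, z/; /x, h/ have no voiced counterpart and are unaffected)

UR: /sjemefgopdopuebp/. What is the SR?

Rule 1 (stop-cluster e-epenthesis): /p/ and /d/ form a stop–stop cluster, so [e] is inserted between them. /b/ and /p/ form a stop–stop cluster, so [e] is inserted between them. /sjemefgopdopuebp/ → sjemefgopedopuebep.
Rule 2 (intervocalic voicing): /p/ is a voiceless stop between vowels /o/ and /e/, so it voices to [b]. /p/ is a voiceless stop between vowels /o/ and /u/, so it voices to [b]. /sjemefgopedopuebep/ → sjemefgobedobuebep.
Rule 3 (intervocalic spirantization): /b/ is a stop between vowels /o/ and /e/, so it spirantizes to the fricative [v]. /d/ is a stop between vowels /e/ and /o/, so it spirantizes to the fricative [z]. /b/ is a stop between vowels /o/ and /u/, so it spirantizes to the fricative [v]. /b/ is a stop between vowels /e/ and /e/, so it spirantizes to the fricative [v]. /sjemefgobedobuebep/ → sjemefgovezovuevep.
Rule 4 (regressive voicing assimilation): /f/ precedes the voiced obstruent /g/, so it voices to [v] by assimilation. /sjemefgovezovuevep/ → sjemevgovezovuevep.

sjemevgovezovuevep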